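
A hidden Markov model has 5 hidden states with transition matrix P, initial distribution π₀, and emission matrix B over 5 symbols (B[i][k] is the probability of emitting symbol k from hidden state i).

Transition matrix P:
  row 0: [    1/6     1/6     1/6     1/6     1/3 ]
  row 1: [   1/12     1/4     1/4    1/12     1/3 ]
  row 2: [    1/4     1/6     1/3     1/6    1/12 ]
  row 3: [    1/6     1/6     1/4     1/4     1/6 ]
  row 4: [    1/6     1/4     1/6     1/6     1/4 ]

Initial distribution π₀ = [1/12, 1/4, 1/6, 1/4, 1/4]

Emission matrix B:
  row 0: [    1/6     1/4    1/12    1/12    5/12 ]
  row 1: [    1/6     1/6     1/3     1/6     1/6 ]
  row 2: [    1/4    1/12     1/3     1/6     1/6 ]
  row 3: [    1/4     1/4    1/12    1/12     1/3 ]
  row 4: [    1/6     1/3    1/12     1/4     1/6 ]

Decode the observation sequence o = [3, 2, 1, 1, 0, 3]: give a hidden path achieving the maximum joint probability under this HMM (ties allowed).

path = [4, 1, 4, 4, 1, 4]

t=0: δ = [6.944e-03, 4.167e-02, 2.778e-02, 2.083e-02, 6.250e-02]  (obs o_0=3)
t=1: δ = [8.681e-04, 5.208e-03, 3.472e-03, 8.681e-04, 1.302e-03]  ψ = [4, 4, 1, 4, 4]  (obs o_1=2)
t=2: δ = [2.170e-04, 2.170e-04, 1.085e-04, 1.447e-04, 5.787e-04]  ψ = [2, 1, 1, 2, 1]  (obs o_2=1)
t=3: δ = [2.411e-05, 2.411e-05, 8.038e-06, 2.411e-05, 4.823e-05]  ψ = [4, 4, 4, 4, 4]  (obs o_3=1)
t=4: δ = [1.340e-06, 2.009e-06, 2.009e-06, 2.009e-06, 2.009e-06]  ψ = [4, 4, 4, 4, 4]  (obs o_4=0)
t=5: δ = [4.186e-08, 8.372e-08, 1.116e-07, 4.186e-08, 1.674e-07]  ψ = [2, 1, 2, 3, 1]  (obs o_5=3)
backtrack: best end state = 4; path = [4, 1, 4, 4, 1, 4]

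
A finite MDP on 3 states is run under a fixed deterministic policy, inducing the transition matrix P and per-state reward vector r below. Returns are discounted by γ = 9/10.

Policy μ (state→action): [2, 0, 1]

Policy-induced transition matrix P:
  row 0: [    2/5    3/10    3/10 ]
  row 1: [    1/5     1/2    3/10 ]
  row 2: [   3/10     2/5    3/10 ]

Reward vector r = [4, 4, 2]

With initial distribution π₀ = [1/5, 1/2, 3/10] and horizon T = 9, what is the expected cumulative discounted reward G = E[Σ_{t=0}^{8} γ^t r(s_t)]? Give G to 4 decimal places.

t=0: π = [0.2000, 0.5000, 0.3000], E[r] = 3.4000, γ^t·E[r] = 3.400000, running G = 3.400000
t=1: π = [0.2700, 0.4300, 0.3000], E[r] = 3.4000, γ^t·E[r] = 3.060000, running G = 6.460000
t=2: π = [0.2840, 0.4160, 0.3000], E[r] = 3.4000, γ^t·E[r] = 2.754000, running G = 9.214000
t=3: π = [0.2868, 0.4132, 0.3000], E[r] = 3.4000, γ^t·E[r] = 2.478600, running G = 11.692600
t=4: π = [0.2874, 0.4126, 0.3000], E[r] = 3.4000, γ^t·E[r] = 2.230740, running G = 13.923340
t=5: π = [0.2875, 0.4125, 0.3000], E[r] = 3.4000, γ^t·E[r] = 2.007666, running G = 15.931006
t=6: π = [0.2875, 0.4125, 0.3000], E[r] = 3.4000, γ^t·E[r] = 1.806899, running G = 17.737905
t=7: π = [0.2875, 0.4125, 0.3000], E[r] = 3.4000, γ^t·E[r] = 1.626209, running G = 19.364115
t=8: π = [0.2875, 0.4125, 0.3000], E[r] = 3.4000, γ^t·E[r] = 1.463589, running G = 20.827703

G = 20.8277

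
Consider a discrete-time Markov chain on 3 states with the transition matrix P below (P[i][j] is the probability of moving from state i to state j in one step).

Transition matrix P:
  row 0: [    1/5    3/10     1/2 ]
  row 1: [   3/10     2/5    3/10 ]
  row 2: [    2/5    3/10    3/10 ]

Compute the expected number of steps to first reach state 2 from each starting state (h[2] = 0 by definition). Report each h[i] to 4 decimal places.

First-step conditioning: h[2] = 0; for i ≠ 2, h[i] = 1 + Σ_k P[i][k]·h[k].
  h[0] = 1 + 1/5·h[0] + 3/10·h[1]
  h[1] = 1 + 3/10·h[0] + 2/5·h[1]
Solving the 2×2 linear system over states ≠ 2 gives exactly h = [30/13, 110/39, 0] (h[2] = 0 is the target).

h = [2.3077, 2.8205, 0.0000]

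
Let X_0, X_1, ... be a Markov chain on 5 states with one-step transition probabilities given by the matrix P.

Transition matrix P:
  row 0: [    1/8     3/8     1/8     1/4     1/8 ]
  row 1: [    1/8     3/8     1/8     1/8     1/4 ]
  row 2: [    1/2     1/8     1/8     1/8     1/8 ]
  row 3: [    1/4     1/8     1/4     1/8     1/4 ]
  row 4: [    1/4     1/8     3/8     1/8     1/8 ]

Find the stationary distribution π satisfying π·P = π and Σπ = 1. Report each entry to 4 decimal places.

π = [0.2367, 0.2456, 0.1881, 0.1546, 0.1750]

Balance equations π_j = Σ_i π_i·P[i][j]:
  π_0 = 1/8·π_0 + 1/8·π_1 + 1/2·π_2 + 1/4·π_3 + 1/4·π_4
  π_1 = 3/8·π_0 + 3/8·π_1 + 1/8·π_2 + 1/8·π_3 + 1/8·π_4
  π_2 = 1/8·π_0 + 1/8·π_1 + 1/8·π_2 + 1/4·π_3 + 3/8·π_4
  π_3 = 1/4·π_0 + 1/8·π_1 + 1/8·π_2 + 1/8·π_3 + 1/8·π_4
  normalize: π_0 + π_1 + π_2 + π_3 + π_4 = 1
Solving the linear system gives exactly π = [281/1187, 583/2374, 893/4748, 367/2374, 831/4748].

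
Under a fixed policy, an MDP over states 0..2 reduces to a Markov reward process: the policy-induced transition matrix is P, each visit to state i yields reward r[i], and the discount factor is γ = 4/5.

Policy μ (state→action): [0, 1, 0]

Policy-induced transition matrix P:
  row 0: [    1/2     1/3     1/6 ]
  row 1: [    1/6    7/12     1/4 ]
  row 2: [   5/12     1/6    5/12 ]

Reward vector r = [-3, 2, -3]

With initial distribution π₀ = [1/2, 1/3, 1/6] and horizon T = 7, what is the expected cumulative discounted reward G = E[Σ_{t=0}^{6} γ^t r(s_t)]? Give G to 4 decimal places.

t=0: π = [0.5000, 0.3333, 0.1667], E[r] = -1.3333, γ^t·E[r] = -1.333333, running G = -1.333333
t=1: π = [0.3750, 0.3889, 0.2361], E[r] = -1.0556, γ^t·E[r] = -0.844444, running G = -2.177778
t=2: π = [0.3507, 0.3912, 0.2581], E[r] = -1.0440, γ^t·E[r] = -0.668148, running G = -2.845926
t=3: π = [0.3481, 0.3881, 0.2638], E[r] = -1.0594, γ^t·E[r] = -0.542420, running G = -3.388346
t=4: π = [0.3486, 0.3864, 0.2650], E[r] = -1.0680, γ^t·E[r] = -0.437458, running G = -3.825804
t=5: π = [0.3491, 0.3858, 0.2651], E[r] = -1.0711, γ^t·E[r] = -0.350990, running G = -4.176794
t=6: π = [0.3493, 0.3856, 0.2651], E[r] = -1.0720, γ^t·E[r] = -0.281029, running G = -4.457822

G = -4.4578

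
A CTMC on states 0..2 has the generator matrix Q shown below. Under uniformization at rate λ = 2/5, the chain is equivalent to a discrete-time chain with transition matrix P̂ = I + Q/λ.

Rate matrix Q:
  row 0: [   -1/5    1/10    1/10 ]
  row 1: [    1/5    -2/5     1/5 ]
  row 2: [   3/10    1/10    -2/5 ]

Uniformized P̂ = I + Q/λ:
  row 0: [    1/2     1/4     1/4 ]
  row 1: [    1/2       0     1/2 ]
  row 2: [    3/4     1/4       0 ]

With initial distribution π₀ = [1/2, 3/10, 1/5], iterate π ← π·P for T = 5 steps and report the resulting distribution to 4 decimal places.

t=0: π = [0.5000, 0.3000, 0.2000]
t=1: π = [0.5500, 0.1750, 0.2750]
t=2: π = [0.5688, 0.2063, 0.2250]
t=3: π = [0.5563, 0.1984, 0.2453]
t=4: π = [0.5613, 0.2004, 0.2383]
t=5: π = [0.5596, 0.1999, 0.2405]

π = [0.5596, 0.1999, 0.2405]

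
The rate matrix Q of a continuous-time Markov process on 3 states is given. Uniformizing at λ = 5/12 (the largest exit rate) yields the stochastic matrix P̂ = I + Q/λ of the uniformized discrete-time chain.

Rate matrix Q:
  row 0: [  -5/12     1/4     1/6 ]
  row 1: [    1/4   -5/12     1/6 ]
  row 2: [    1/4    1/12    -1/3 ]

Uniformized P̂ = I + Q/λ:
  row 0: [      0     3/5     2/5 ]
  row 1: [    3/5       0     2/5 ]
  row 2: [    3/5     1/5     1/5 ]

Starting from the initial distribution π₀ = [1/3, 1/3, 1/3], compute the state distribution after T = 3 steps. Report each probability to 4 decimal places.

π = [0.3840, 0.2827, 0.3333]

t=0: π = [0.3333, 0.3333, 0.3333]
t=1: π = [0.4000, 0.2667, 0.3333]
t=2: π = [0.3600, 0.3067, 0.3333]
t=3: π = [0.3840, 0.2827, 0.3333]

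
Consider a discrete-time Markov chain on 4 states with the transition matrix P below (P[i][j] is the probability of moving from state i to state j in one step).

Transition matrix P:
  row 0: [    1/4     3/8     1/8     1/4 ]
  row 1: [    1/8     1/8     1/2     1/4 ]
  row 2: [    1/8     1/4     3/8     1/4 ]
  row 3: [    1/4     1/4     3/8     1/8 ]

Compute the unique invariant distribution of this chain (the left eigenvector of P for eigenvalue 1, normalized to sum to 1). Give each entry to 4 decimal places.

π = [0.1746, 0.2416, 0.3616, 0.2222]

Balance equations π_j = Σ_i π_i·P[i][j]:
  π_0 = 1/4·π_0 + 1/8·π_1 + 1/8·π_2 + 1/4·π_3
  π_1 = 3/8·π_0 + 1/8·π_1 + 1/4·π_2 + 1/4·π_3
  π_2 = 1/8·π_0 + 1/2·π_1 + 3/8·π_2 + 3/8·π_3
  normalize: π_0 + π_1 + π_2 + π_3 = 1
Solving the linear system gives exactly π = [11/63, 137/567, 205/567, 2/9].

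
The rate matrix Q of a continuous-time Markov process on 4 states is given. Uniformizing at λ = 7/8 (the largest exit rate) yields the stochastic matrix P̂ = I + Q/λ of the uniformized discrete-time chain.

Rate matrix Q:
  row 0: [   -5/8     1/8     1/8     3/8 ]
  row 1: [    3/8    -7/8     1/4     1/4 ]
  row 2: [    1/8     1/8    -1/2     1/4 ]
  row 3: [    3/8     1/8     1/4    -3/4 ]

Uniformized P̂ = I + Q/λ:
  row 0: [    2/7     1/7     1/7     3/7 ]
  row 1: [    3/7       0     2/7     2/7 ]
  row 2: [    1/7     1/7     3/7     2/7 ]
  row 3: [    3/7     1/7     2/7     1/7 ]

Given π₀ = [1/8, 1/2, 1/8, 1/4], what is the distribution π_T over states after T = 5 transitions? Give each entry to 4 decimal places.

π = [0.3046, 0.1250, 0.2826, 0.2878]

t=0: π = [0.1250, 0.5000, 0.1250, 0.2500]
t=1: π = [0.3750, 0.0714, 0.2857, 0.2679]
t=2: π = [0.2934, 0.1327, 0.2730, 0.3010]
t=3: π = [0.3087, 0.1239, 0.2828, 0.2846]
t=4: π = [0.3037, 0.1252, 0.2820, 0.2892]
t=5: π = [0.3046, 0.1250, 0.2826, 0.2878]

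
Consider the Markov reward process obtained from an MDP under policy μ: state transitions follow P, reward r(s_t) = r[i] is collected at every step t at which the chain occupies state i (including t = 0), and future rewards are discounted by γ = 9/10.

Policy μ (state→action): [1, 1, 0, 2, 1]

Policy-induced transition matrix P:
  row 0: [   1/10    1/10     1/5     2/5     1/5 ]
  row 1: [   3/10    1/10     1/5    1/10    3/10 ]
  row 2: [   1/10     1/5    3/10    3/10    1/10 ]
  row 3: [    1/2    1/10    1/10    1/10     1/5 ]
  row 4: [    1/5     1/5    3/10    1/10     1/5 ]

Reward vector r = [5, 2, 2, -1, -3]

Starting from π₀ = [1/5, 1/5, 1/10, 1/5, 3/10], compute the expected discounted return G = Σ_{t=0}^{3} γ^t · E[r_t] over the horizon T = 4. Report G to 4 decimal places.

G = 3.2029

t=0: π = [0.2000, 0.2000, 0.1000, 0.2000, 0.3000], E[r] = 0.5000, γ^t·E[r] = 0.500000, running G = 0.500000
t=1: π = [0.2500, 0.1400, 0.2200, 0.1800, 0.2100], E[r] = 1.1600, γ^t·E[r] = 1.044000, running G = 1.544000
t=2: π = [0.2210, 0.1430, 0.2250, 0.2190, 0.1920], E[r] = 1.0460, γ^t·E[r] = 0.847260, running G = 2.391260
t=3: π = [0.2354, 0.1417, 0.2198, 0.2113, 0.1918], E[r] = 1.1133, γ^t·E[r] = 0.811596, running G = 3.202856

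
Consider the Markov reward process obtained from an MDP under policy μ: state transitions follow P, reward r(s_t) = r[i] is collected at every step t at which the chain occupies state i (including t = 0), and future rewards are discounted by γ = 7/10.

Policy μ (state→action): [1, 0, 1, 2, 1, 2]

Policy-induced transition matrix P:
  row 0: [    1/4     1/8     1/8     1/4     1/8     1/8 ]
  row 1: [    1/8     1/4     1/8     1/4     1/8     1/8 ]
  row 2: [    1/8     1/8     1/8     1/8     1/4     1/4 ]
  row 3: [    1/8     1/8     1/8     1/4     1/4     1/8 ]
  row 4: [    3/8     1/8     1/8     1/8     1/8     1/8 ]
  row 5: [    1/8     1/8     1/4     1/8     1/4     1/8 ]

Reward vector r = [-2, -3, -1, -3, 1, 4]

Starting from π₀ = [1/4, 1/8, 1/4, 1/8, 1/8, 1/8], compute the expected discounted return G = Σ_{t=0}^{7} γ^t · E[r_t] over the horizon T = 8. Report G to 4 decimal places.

t=0: π = [0.2500, 0.1250, 0.2500, 0.1250, 0.1250, 0.1250], E[r] = -0.8750, γ^t·E[r] = -0.875000, running G = -0.875000
t=1: π = [0.1875, 0.1406, 0.1406, 0.1875, 0.1875, 0.1563], E[r] = -0.6875, γ^t·E[r] = -0.481250, running G = -1.356250
t=2: π = [0.1953, 0.1426, 0.1445, 0.1895, 0.1855, 0.1426], E[r] = -0.7754, γ^t·E[r] = -0.379941, running G = -1.736191
t=3: π = [0.1958, 0.1428, 0.1428, 0.1909, 0.1846, 0.1431], E[r] = -0.7788, γ^t·E[r] = -0.267131, running G = -2.003323
t=4: π = [0.1956, 0.1429, 0.1429, 0.1912, 0.1846, 0.1429], E[r] = -0.7802, γ^t·E[r] = -0.187336, running G = -2.190659
t=5: π = [0.1956, 0.1429, 0.1429, 0.1912, 0.1846, 0.1429], E[r] = -0.7802, γ^t·E[r] = -0.131128, running G = -2.321787
t=6: π = [0.1956, 0.1429, 0.1429, 0.1912, 0.1846, 0.1429], E[r] = -0.7802, γ^t·E[r] = -0.091792, running G = -2.413579
t=7: π = [0.1956, 0.1429, 0.1429, 0.1912, 0.1846, 0.1429], E[r] = -0.7802, γ^t·E[r] = -0.064254, running G = -2.477833

G = -2.4778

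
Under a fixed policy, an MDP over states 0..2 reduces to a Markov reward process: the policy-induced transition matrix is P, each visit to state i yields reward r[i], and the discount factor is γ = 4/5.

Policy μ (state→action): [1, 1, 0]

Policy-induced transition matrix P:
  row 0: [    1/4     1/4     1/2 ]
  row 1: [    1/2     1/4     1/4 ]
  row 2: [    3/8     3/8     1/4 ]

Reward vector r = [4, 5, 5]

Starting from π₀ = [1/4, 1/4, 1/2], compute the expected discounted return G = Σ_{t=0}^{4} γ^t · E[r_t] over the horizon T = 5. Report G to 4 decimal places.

t=0: π = [0.2500, 0.2500, 0.5000], E[r] = 4.7500, γ^t·E[r] = 4.750000, running G = 4.750000
t=1: π = [0.3750, 0.3125, 0.3125], E[r] = 4.6250, γ^t·E[r] = 3.700000, running G = 8.450000
t=2: π = [0.3672, 0.2891, 0.3438], E[r] = 4.6328, γ^t·E[r] = 2.965000, running G = 11.415000
t=3: π = [0.3652, 0.2930, 0.3418], E[r] = 4.6348, γ^t·E[r] = 2.373000, running G = 13.788000
t=4: π = [0.3660, 0.2927, 0.3413], E[r] = 4.6340, γ^t·E[r] = 1.898100, running G = 15.686100

G = 15.6861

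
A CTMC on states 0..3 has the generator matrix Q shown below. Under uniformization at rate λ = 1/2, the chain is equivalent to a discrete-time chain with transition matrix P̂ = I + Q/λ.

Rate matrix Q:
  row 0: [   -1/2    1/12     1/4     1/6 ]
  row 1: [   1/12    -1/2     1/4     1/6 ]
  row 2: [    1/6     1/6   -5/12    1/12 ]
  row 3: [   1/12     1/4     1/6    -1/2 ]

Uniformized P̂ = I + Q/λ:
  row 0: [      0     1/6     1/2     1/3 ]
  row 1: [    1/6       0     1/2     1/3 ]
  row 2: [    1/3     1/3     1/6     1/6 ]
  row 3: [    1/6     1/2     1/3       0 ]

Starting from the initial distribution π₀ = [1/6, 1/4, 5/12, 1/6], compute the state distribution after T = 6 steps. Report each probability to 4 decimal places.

t=0: π = [0.1667, 0.2500, 0.4167, 0.1667]
t=1: π = [0.2083, 0.2500, 0.3333, 0.2083]
t=2: π = [0.1875, 0.2500, 0.3542, 0.2083]
t=3: π = [0.1944, 0.2535, 0.3472, 0.2049]
t=4: π = [0.1921, 0.2506, 0.3501, 0.2072]
t=5: π = [0.1930, 0.2523, 0.3488, 0.2059]
t=6: π = [0.1926, 0.2514, 0.3494, 0.2066]

π = [0.1926, 0.2514, 0.3494, 0.2066]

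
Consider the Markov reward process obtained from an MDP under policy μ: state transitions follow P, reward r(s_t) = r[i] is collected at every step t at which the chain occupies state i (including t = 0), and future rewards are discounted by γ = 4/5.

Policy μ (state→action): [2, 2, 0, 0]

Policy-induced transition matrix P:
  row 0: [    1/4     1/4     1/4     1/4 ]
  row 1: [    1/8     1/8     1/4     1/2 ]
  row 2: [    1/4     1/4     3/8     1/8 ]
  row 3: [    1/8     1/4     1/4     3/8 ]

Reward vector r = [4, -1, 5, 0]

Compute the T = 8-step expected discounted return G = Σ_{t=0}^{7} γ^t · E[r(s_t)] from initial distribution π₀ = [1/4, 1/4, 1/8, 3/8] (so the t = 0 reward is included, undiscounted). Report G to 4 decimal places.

t=0: π = [0.2500, 0.2500, 0.1250, 0.3750], E[r] = 1.3750, γ^t·E[r] = 1.375000, running G = 1.375000
t=1: π = [0.1719, 0.2188, 0.2656, 0.3438], E[r] = 1.7969, γ^t·E[r] = 1.437500, running G = 2.812500
t=2: π = [0.1797, 0.2227, 0.2832, 0.3145], E[r] = 1.9121, γ^t·E[r] = 1.223750, running G = 4.036250
t=3: π = [0.1829, 0.2222, 0.2854, 0.3096], E[r] = 1.9363, γ^t·E[r] = 0.991375, running G = 5.027625
t=4: π = [0.1835, 0.2222, 0.2857, 0.3086], E[r] = 1.9403, γ^t·E[r] = 0.794738, running G = 5.822363
t=5: π = [0.1837, 0.2222, 0.2857, 0.3084], E[r] = 1.9409, γ^t·E[r] = 0.636004, running G = 6.458366
t=6: π = [0.1837, 0.2222, 0.2857, 0.3084], E[r] = 1.9410, γ^t·E[r] = 0.508828, running G = 6.967195
t=7: π = [0.1837, 0.2222, 0.2857, 0.3084], E[r] = 1.9410, γ^t·E[r] = 0.407066, running G = 7.374260

G = 7.3743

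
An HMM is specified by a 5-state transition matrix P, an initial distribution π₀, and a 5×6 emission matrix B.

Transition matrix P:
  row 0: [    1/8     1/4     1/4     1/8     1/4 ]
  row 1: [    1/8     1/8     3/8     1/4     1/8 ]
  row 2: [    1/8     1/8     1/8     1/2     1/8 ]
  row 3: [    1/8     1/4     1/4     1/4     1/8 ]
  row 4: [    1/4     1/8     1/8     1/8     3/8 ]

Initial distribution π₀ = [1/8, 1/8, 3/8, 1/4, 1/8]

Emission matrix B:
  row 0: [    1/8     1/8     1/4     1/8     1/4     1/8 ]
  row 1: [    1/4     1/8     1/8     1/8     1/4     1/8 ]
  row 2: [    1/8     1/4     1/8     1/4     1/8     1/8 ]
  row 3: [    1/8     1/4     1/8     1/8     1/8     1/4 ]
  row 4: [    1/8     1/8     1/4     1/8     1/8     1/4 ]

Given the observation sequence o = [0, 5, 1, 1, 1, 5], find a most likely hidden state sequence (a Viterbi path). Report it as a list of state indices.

t=0: δ = [1.562e-02, 3.125e-02, 4.688e-02, 3.125e-02, 1.562e-02]  (obs o_0=0)
t=1: δ = [7.324e-04, 9.766e-04, 1.465e-03, 5.859e-03, 1.465e-03]  ψ = [2, 3, 1, 2, 2]  (obs o_1=5)
t=2: δ = [9.155e-05, 1.831e-04, 3.662e-04, 3.662e-04, 9.155e-05]  ψ = [3, 3, 3, 3, 3]  (obs o_2=1)
t=3: δ = [5.722e-06, 1.144e-05, 2.289e-05, 4.578e-05, 5.722e-06]  ψ = [2, 3, 3, 2, 2]  (obs o_3=1)
t=4: δ = [7.153e-07, 1.431e-06, 2.861e-06, 2.861e-06, 7.153e-07]  ψ = [3, 3, 3, 2, 3]  (obs o_4=1)
t=5: δ = [4.470e-08, 8.941e-08, 8.941e-08, 3.576e-07, 8.941e-08]  ψ = [2, 3, 3, 2, 2]  (obs o_5=5)
backtrack: best end state = 3; path = [2, 3, 2, 3, 2, 3]

path = [2, 3, 2, 3, 2, 3]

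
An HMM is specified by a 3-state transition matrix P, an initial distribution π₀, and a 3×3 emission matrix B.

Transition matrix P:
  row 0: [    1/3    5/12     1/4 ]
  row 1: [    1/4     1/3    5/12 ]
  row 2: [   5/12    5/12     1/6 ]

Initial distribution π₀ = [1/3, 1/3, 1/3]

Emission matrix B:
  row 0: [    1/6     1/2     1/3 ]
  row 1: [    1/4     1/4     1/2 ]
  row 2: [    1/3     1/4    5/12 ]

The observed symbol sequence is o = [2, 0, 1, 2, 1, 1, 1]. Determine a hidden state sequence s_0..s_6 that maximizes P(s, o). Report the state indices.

t=0: δ = [1.111e-01, 1.667e-01, 1.389e-01]  (obs o_0=2)
t=1: δ = [9.645e-03, 1.447e-02, 2.315e-02]  ψ = [2, 2, 1]  (obs o_1=0)
t=2: δ = [4.823e-03, 2.411e-03, 1.507e-03]  ψ = [2, 2, 1]  (obs o_2=1)
t=3: δ = [5.358e-04, 1.005e-03, 5.023e-04]  ψ = [0, 0, 0]  (obs o_3=2)
t=4: δ = [1.256e-04, 8.372e-05, 1.047e-04]  ψ = [1, 1, 1]  (obs o_4=1)
t=5: δ = [2.180e-05, 1.308e-05, 8.721e-06]  ψ = [2, 0, 1]  (obs o_5=1)
t=6: δ = [3.634e-06, 2.271e-06, 1.363e-06]  ψ = [0, 0, 0]  (obs o_6=1)
backtrack: best end state = 0; path = [1, 2, 0, 1, 2, 0, 0]

path = [1, 2, 0, 1, 2, 0, 0]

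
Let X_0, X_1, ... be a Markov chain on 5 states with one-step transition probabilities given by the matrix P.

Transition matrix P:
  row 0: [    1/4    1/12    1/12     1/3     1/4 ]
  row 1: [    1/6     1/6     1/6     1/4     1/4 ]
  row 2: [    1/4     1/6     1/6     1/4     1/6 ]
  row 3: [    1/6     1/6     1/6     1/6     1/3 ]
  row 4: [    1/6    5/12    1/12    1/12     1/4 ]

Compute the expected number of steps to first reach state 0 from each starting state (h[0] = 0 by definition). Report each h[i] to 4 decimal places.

First-step conditioning: h[0] = 0; for i ≠ 0, h[i] = 1 + Σ_k P[i][k]·h[k].
  h[1] = 1 + 1/6·h[1] + 1/6·h[2] + 1/4·h[3] + 1/4·h[4]
  h[2] = 1 + 1/6·h[1] + 1/6·h[2] + 1/4·h[3] + 1/6·h[4]
  h[3] = 1 + 1/6·h[1] + 1/6·h[2] + 1/6·h[3] + 1/3·h[4]
  h[4] = 1 + 5/12·h[1] + 1/12·h[2] + 1/12·h[3] + 1/4·h[4]
Solving the 4×4 linear system over states ≠ 0 gives exactly h = [0, 5649/1010, 1035/202, 2826/505, 2844/505] (h[0] = 0 is the target).

h = [0.0000, 5.5931, 5.1238, 5.5960, 5.6317]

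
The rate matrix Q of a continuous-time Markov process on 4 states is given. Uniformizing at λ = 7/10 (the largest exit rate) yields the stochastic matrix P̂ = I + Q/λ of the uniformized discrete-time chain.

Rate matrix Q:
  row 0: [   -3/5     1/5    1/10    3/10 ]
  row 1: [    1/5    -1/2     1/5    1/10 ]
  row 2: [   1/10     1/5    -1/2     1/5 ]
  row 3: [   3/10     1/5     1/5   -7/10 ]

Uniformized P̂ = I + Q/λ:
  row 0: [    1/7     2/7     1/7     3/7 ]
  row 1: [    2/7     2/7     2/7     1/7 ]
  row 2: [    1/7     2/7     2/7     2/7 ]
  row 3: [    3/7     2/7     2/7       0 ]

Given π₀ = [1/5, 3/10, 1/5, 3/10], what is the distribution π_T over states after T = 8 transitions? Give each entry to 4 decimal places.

t=0: π = [0.2000, 0.3000, 0.2000, 0.3000]
t=1: π = [0.2714, 0.2857, 0.2571, 0.1857]
t=2: π = [0.2367, 0.2857, 0.2469, 0.2306]
t=3: π = [0.2496, 0.2857, 0.2519, 0.2128]
t=4: π = [0.2445, 0.2857, 0.2501, 0.2197]
t=5: π = [0.2465, 0.2857, 0.2508, 0.2170]
t=6: π = [0.2457, 0.2857, 0.2505, 0.2181]
t=7: π = [0.2460, 0.2857, 0.2506, 0.2177]
t=8: π = [0.2459, 0.2857, 0.2506, 0.2178]

π = [0.2459, 0.2857, 0.2506, 0.2178]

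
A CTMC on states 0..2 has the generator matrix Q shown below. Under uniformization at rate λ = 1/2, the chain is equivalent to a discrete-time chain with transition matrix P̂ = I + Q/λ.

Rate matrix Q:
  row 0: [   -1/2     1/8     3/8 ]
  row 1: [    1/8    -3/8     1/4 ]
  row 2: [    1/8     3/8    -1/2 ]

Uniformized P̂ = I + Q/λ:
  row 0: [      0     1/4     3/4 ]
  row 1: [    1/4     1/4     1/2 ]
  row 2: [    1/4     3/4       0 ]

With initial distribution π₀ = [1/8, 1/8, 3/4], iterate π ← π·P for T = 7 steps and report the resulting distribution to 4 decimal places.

π = [0.2000, 0.4369, 0.3631]

t=0: π = [0.1250, 0.1250, 0.7500]
t=1: π = [0.2188, 0.6250, 0.1563]
t=2: π = [0.1953, 0.3281, 0.4766]
t=3: π = [0.2012, 0.4883, 0.3105]
t=4: π = [0.1997, 0.4053, 0.3950]
t=5: π = [0.2001, 0.4475, 0.3524]
t=6: π = [0.2000, 0.4262, 0.3738]
t=7: π = [0.2000, 0.4369, 0.3631]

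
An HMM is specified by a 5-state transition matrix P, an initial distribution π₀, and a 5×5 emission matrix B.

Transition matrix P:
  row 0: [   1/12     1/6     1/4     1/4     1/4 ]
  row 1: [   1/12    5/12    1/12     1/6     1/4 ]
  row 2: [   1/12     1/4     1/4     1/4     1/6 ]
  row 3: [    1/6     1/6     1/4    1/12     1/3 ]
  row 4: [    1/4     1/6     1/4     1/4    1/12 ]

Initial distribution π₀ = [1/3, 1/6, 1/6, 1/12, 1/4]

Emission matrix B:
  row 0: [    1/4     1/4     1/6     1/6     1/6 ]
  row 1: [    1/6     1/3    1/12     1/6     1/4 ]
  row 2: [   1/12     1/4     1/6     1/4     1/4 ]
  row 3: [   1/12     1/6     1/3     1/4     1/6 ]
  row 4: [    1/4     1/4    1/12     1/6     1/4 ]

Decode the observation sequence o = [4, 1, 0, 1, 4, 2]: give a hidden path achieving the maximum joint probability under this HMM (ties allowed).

t=0: δ = [5.556e-02, 4.167e-02, 4.167e-02, 1.389e-02, 6.250e-02]  (obs o_0=4)
t=1: δ = [3.906e-03, 5.787e-03, 3.906e-03, 2.604e-03, 3.472e-03]  ψ = [4, 1, 4, 4, 0]  (obs o_1=1)
t=2: δ = [2.170e-04, 4.019e-04, 8.138e-05, 8.138e-05, 3.617e-04]  ψ = [4, 1, 0, 0, 1]  (obs o_2=0)
t=3: δ = [2.261e-05, 5.582e-05, 2.261e-05, 1.507e-05, 2.512e-05]  ψ = [4, 1, 4, 4, 1]  (obs o_3=1)
t=4: δ = [1.047e-06, 5.814e-06, 1.570e-06, 1.550e-06, 3.489e-06]  ψ = [4, 1, 4, 1, 1]  (obs o_4=4)
t=5: δ = [1.454e-07, 2.019e-07, 1.454e-07, 3.230e-07, 1.211e-07]  ψ = [4, 1, 4, 1, 1]  (obs o_5=2)
backtrack: best end state = 3; path = [1, 1, 1, 1, 1, 3]

path = [1, 1, 1, 1, 1, 3]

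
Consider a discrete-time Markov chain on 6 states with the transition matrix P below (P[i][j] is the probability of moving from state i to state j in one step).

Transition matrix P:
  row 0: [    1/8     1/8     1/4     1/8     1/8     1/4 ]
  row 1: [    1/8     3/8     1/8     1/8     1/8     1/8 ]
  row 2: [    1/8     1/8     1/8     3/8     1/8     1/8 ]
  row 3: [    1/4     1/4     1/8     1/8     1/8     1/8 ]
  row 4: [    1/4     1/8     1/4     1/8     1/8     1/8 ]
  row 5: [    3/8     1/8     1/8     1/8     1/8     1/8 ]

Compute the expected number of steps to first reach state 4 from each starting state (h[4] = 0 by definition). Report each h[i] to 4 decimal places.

h = [8.0000, 8.0000, 8.0000, 8.0000, 0.0000, 8.0000]

First-step conditioning: h[4] = 0; for i ≠ 4, h[i] = 1 + Σ_k P[i][k]·h[k].
  h[0] = 1 + 1/8·h[0] + 1/8·h[1] + 1/4·h[2] + 1/8·h[3] + 1/4·h[5]
  h[1] = 1 + 1/8·h[0] + 3/8·h[1] + 1/8·h[2] + 1/8·h[3] + 1/8·h[5]
  h[2] = 1 + 1/8·h[0] + 1/8·h[1] + 1/8·h[2] + 3/8·h[3] + 1/8·h[5]
  h[3] = 1 + 1/4·h[0] + 1/4·h[1] + 1/8·h[2] + 1/8·h[3] + 1/8·h[5]
  h[5] = 1 + 3/8·h[0] + 1/8·h[1] + 1/8·h[2] + 1/8·h[3] + 1/8·h[5]
Solving the 5×5 linear system over states ≠ 4 gives exactly h = [8, 8, 8, 8, 0, 8] (h[4] = 0 is the target).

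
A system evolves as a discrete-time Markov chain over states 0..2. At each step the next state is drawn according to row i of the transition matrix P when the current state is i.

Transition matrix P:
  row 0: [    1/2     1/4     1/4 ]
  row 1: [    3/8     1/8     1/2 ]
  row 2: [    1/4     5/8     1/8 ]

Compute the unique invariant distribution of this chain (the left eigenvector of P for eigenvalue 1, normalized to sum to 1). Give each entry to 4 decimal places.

Balance equations π_j = Σ_i π_i·P[i][j]:
  π_0 = 1/2·π_0 + 3/8·π_1 + 1/4·π_2
  π_1 = 1/4·π_0 + 1/8·π_1 + 5/8·π_2
  normalize: π_0 + π_1 + π_2 = 1
Solving the linear system gives exactly π = [29/75, 8/25, 22/75].

π = [0.3867, 0.3200, 0.2933]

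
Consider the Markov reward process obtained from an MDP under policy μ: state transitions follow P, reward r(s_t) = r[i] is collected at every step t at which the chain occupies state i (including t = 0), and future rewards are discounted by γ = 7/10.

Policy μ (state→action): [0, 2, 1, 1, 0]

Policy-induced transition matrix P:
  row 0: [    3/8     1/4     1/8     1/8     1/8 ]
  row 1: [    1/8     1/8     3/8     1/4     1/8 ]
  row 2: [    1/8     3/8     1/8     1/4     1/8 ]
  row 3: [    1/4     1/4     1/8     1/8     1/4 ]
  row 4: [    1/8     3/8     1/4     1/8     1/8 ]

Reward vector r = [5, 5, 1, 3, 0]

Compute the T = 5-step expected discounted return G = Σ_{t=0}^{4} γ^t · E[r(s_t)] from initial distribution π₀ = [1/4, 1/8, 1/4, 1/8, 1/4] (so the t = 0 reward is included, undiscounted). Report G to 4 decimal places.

t=0: π = [0.2500, 0.1250, 0.2500, 0.1250, 0.2500], E[r] = 2.5000, γ^t·E[r] = 2.500000, running G = 2.500000
t=1: π = [0.2031, 0.2969, 0.1875, 0.1719, 0.1406], E[r] = 3.2031, γ^t·E[r] = 2.242188, running G = 4.742188
t=2: π = [0.1973, 0.2539, 0.2168, 0.1855, 0.1465], E[r] = 3.0293, γ^t·E[r] = 1.484355, running G = 6.226543
t=3: π = [0.1975, 0.2637, 0.2068, 0.1838, 0.1482], E[r] = 3.0642, γ^t·E[r] = 1.051024, running G = 7.277567
t=4: π = [0.1974, 0.2614, 0.2094, 0.1838, 0.1480], E[r] = 3.0547, γ^t·E[r] = 0.733438, running G = 8.011004

G = 8.0110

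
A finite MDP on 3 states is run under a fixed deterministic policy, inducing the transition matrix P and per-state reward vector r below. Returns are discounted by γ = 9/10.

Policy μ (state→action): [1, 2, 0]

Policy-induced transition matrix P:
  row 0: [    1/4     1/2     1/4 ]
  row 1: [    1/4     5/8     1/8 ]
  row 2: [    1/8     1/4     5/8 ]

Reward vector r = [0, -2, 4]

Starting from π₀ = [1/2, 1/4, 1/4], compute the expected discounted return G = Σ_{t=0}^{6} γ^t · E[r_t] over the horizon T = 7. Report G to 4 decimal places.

G = 1.6280

t=0: π = [0.5000, 0.2500, 0.2500], E[r] = 0.5000, γ^t·E[r] = 0.500000, running G = 0.500000
t=1: π = [0.2188, 0.4688, 0.3125], E[r] = 0.3125, γ^t·E[r] = 0.281250, running G = 0.781250
t=2: π = [0.2109, 0.4805, 0.3086], E[r] = 0.2734, γ^t·E[r] = 0.221484, running G = 1.002734
t=3: π = [0.2114, 0.4829, 0.3057], E[r] = 0.2568, γ^t·E[r] = 0.187233, running G = 1.189968
t=4: π = [0.2118, 0.4839, 0.3043], E[r] = 0.2491, γ^t·E[r] = 0.163464, running G = 1.353432
t=5: π = [0.2120, 0.4844, 0.3036], E[r] = 0.2456, γ^t·E[r] = 0.145001, running G = 1.498433
t=6: π = [0.2120, 0.4847, 0.3033], E[r] = 0.2439, γ^t·E[r] = 0.129612, running G = 1.628044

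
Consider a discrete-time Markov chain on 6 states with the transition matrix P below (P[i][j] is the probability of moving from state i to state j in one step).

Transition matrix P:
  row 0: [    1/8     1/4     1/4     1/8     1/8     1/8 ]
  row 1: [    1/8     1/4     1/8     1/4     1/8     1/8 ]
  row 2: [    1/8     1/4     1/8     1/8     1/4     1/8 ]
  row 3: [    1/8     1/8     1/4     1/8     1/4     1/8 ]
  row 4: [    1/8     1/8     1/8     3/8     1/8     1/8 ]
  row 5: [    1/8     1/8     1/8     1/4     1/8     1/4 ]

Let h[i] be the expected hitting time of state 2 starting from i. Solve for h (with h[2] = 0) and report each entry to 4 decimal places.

First-step conditioning: h[2] = 0; for i ≠ 2, h[i] = 1 + Σ_k P[i][k]·h[k].
  h[0] = 1 + 1/8·h[0] + 1/4·h[1] + 1/8·h[3] + 1/8·h[4] + 1/8·h[5]
  h[1] = 1 + 1/8·h[0] + 1/4·h[1] + 1/4·h[3] + 1/8·h[4] + 1/8·h[5]
  h[3] = 1 + 1/8·h[0] + 1/8·h[1] + 1/8·h[3] + 1/4·h[4] + 1/8·h[5]
  h[4] = 1 + 1/8·h[0] + 1/8·h[1] + 3/8·h[3] + 1/8·h[4] + 1/8·h[5]
  h[5] = 1 + 1/8·h[0] + 1/8·h[1] + 1/4·h[3] + 1/8·h[4] + 1/4·h[5]
Solving the 5×5 linear system over states ≠ 2 gives exactly h = [4040/767, 4544/767, 0, 4032/767, 4480/767, 4544/767] (h[2] = 0 is the target).

h = [5.2673, 5.9244, 0.0000, 5.2568, 5.8409, 5.9244]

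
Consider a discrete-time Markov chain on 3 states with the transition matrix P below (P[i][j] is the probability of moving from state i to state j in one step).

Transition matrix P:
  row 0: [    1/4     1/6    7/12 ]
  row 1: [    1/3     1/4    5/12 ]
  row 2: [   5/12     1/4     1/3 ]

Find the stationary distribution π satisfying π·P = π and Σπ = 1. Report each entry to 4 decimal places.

Balance equations π_j = Σ_i π_i·P[i][j]:
  π_0 = 1/4·π_0 + 1/3·π_1 + 5/12·π_2
  π_1 = 1/6·π_0 + 1/4·π_1 + 1/4·π_2
  normalize: π_0 + π_1 + π_2 = 1
Solving the linear system gives exactly π = [57/167, 37/167, 73/167].

π = [0.3413, 0.2216, 0.4371]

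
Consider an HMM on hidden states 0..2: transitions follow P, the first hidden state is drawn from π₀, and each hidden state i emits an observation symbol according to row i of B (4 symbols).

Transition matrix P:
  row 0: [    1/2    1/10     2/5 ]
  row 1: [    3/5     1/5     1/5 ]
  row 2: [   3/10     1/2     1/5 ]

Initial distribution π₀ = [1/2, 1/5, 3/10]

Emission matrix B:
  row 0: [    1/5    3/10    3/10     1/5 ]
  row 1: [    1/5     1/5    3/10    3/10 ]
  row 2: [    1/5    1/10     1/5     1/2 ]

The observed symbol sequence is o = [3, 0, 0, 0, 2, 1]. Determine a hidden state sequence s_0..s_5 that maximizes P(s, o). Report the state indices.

path = [2, 1, 0, 0, 0, 0]

t=0: δ = [1.000e-01, 6.000e-02, 1.500e-01]  (obs o_0=3)
t=1: δ = [1.000e-02, 1.500e-02, 8.000e-03]  ψ = [0, 2, 0]  (obs o_1=0)
t=2: δ = [1.800e-03, 8.000e-04, 8.000e-04]  ψ = [1, 2, 0]  (obs o_2=0)
t=3: δ = [1.800e-04, 8.000e-05, 1.440e-04]  ψ = [0, 2, 0]  (obs o_3=0)
t=4: δ = [2.700e-05, 2.160e-05, 1.440e-05]  ψ = [0, 2, 0]  (obs o_4=2)
t=5: δ = [4.050e-06, 1.440e-06, 1.080e-06]  ψ = [0, 2, 0]  (obs o_5=1)
backtrack: best end state = 0; path = [2, 1, 0, 0, 0, 0]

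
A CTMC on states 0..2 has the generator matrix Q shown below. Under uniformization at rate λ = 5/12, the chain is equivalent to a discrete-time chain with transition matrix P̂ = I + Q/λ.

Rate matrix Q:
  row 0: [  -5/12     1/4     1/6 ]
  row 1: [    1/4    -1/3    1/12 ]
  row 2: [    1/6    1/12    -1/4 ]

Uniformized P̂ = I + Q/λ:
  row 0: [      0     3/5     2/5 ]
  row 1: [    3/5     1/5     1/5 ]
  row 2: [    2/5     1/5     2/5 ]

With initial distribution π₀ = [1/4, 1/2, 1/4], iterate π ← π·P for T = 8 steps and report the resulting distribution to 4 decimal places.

t=0: π = [0.2500, 0.5000, 0.2500]
t=1: π = [0.4000, 0.3000, 0.3000]
t=2: π = [0.3000, 0.3600, 0.3400]
t=3: π = [0.3520, 0.3200, 0.3280]
t=4: π = [0.3232, 0.3408, 0.3360]
t=5: π = [0.3389, 0.3293, 0.3318]
t=6: π = [0.3303, 0.3356, 0.3341]
t=7: π = [0.3350, 0.3321, 0.3329]
t=8: π = [0.3324, 0.3340, 0.3336]

π = [0.3324, 0.3340, 0.3336]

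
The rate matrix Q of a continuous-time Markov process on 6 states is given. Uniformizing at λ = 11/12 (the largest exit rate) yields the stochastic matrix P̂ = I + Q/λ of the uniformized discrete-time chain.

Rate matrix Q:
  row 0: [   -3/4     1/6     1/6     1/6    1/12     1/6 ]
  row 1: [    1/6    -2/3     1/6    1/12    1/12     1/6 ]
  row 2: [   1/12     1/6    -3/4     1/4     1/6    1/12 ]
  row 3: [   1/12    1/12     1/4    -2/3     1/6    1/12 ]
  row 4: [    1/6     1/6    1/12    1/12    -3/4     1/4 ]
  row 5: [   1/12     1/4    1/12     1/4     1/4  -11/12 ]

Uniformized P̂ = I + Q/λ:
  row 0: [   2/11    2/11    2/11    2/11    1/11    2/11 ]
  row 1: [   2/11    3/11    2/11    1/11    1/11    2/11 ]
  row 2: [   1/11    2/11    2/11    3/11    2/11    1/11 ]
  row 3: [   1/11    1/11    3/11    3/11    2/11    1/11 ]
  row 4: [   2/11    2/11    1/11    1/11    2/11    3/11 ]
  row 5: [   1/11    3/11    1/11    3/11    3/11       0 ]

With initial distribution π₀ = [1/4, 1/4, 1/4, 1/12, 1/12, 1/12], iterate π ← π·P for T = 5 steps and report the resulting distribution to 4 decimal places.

t=0: π = [0.2500, 0.2500, 0.2500, 0.0833, 0.0833, 0.0833]
t=1: π = [0.1439, 0.2045, 0.1742, 0.1894, 0.1439, 0.1439]
t=2: π = [0.1357, 0.1963, 0.1729, 0.1963, 0.1632, 0.1357]
t=3: π = [0.1359, 0.1942, 0.1725, 0.1950, 0.1640, 0.1384]
t=4: π = [0.1358, 0.1943, 0.1721, 0.1953, 0.1644, 0.1381]
t=5: π = [0.1359, 0.1943, 0.1721, 0.1952, 0.1644, 0.1383]

π = [0.1359, 0.1943, 0.1721, 0.1952, 0.1644, 0.1383]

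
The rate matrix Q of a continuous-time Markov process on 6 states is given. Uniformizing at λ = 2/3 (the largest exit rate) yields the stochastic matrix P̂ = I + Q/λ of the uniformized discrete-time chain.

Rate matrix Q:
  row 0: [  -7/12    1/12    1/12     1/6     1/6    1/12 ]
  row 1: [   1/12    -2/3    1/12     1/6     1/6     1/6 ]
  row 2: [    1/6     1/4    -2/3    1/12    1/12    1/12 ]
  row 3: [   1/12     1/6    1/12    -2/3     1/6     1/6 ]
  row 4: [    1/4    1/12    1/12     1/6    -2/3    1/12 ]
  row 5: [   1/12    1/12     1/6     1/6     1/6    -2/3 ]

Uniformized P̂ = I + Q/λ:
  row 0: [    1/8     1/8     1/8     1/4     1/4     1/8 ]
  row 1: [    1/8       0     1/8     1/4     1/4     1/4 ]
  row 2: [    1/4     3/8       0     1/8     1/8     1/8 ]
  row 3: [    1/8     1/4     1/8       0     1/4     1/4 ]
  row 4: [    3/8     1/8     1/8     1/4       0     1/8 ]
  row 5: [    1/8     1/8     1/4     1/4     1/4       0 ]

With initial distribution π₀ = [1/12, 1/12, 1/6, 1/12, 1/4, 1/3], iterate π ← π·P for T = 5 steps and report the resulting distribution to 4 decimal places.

π = [0.1876, 0.1599, 0.1278, 0.1875, 0.1874, 0.1498]

t=0: π = [0.0833, 0.0833, 0.1667, 0.0833, 0.2500, 0.3333]
t=1: π = [0.2083, 0.1667, 0.1458, 0.2083, 0.1667, 0.1042]
t=2: π = [0.1849, 0.1667, 0.1198, 0.1797, 0.1901, 0.1589]
t=3: π = [0.1875, 0.1566, 0.1299, 0.1901, 0.1875, 0.1484]
t=4: π = [0.1881, 0.1617, 0.1273, 0.1862, 0.1869, 0.1498]
t=5: π = [0.1876, 0.1599, 0.1278, 0.1875, 0.1874, 0.1498]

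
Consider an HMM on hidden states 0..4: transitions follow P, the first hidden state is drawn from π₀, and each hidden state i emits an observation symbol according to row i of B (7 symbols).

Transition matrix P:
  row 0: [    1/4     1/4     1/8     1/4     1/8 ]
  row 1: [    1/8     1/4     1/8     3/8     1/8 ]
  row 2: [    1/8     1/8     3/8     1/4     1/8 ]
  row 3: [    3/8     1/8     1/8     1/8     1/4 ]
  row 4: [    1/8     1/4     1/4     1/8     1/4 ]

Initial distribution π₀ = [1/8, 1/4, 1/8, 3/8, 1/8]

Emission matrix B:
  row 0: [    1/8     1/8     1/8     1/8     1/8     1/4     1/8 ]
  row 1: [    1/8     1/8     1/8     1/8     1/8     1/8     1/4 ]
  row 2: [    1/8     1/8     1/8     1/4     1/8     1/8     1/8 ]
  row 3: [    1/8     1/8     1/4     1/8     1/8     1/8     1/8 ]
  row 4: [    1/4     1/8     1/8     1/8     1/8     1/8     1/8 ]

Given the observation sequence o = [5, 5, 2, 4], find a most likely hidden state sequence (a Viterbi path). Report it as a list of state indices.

t=0: δ = [3.125e-02, 3.125e-02, 1.562e-02, 4.688e-02, 1.562e-02]  (obs o_0=5)
t=1: δ = [4.395e-03, 9.766e-04, 7.324e-04, 1.465e-03, 1.465e-03]  ψ = [3, 0, 2, 1, 3]  (obs o_1=5)
t=2: δ = [1.373e-04, 1.373e-04, 6.866e-05, 2.747e-04, 6.866e-05]  ψ = [0, 0, 0, 0, 0]  (obs o_2=2)
t=3: δ = [1.287e-05, 4.292e-06, 4.292e-06, 6.437e-06, 8.583e-06]  ψ = [3, 0, 3, 1, 3]  (obs o_3=4)
backtrack: best end state = 0; path = [3, 0, 3, 0]

path = [3, 0, 3, 0]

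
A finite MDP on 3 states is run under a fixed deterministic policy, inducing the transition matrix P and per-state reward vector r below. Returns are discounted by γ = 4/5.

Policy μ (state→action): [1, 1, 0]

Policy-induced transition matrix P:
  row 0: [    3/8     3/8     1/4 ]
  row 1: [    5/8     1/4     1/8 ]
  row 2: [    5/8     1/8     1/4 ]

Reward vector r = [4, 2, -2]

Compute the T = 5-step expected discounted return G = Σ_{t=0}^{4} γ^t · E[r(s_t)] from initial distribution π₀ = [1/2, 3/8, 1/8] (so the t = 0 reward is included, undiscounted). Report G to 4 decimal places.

t=0: π = [0.5000, 0.3750, 0.1250], E[r] = 2.5000, γ^t·E[r] = 2.500000, running G = 2.500000
t=1: π = [0.5000, 0.2969, 0.2031], E[r] = 2.1875, γ^t·E[r] = 1.750000, running G = 4.250000
t=2: π = [0.5000, 0.2871, 0.2129], E[r] = 2.1484, γ^t·E[r] = 1.375000, running G = 5.625000
t=3: π = [0.5000, 0.2859, 0.2141], E[r] = 2.1436, γ^t·E[r] = 1.097500, running G = 6.722500
t=4: π = [0.5000, 0.2857, 0.2143], E[r] = 2.1429, γ^t·E[r] = 0.877750, running G = 7.600250

G = 7.6003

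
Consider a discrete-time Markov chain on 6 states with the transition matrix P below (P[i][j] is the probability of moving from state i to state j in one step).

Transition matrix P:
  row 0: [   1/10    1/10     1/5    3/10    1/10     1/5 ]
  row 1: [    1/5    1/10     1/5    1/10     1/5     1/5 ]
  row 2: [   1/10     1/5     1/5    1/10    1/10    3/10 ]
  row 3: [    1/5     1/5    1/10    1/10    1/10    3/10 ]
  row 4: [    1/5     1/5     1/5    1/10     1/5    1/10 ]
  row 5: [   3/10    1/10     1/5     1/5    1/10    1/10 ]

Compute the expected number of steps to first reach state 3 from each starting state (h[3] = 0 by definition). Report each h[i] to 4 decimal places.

h = [5.2782, 6.4589, 6.4999, 0.0000, 6.5290, 5.7580]

First-step conditioning: h[3] = 0; for i ≠ 3, h[i] = 1 + Σ_k P[i][k]·h[k].
  h[0] = 1 + 1/10·h[0] + 1/10·h[1] + 1/5·h[2] + 1/10·h[4] + 1/5·h[5]
  h[1] = 1 + 1/5·h[0] + 1/10·h[1] + 1/5·h[2] + 1/5·h[4] + 1/5·h[5]
  h[2] = 1 + 1/10·h[0] + 1/5·h[1] + 1/5·h[2] + 1/10·h[4] + 3/10·h[5]
  h[4] = 1 + 1/5·h[0] + 1/5·h[1] + 1/5·h[2] + 1/5·h[4] + 1/10·h[5]
  h[5] = 1 + 3/10·h[0] + 1/10·h[1] + 1/5·h[2] + 1/10·h[4] + 1/10·h[5]
Solving the 5×5 linear system over states ≠ 3 gives exactly h = [24475/4637, 29950/4637, 30140/4637, 0, 30275/4637, 26700/4637] (h[3] = 0 is the target).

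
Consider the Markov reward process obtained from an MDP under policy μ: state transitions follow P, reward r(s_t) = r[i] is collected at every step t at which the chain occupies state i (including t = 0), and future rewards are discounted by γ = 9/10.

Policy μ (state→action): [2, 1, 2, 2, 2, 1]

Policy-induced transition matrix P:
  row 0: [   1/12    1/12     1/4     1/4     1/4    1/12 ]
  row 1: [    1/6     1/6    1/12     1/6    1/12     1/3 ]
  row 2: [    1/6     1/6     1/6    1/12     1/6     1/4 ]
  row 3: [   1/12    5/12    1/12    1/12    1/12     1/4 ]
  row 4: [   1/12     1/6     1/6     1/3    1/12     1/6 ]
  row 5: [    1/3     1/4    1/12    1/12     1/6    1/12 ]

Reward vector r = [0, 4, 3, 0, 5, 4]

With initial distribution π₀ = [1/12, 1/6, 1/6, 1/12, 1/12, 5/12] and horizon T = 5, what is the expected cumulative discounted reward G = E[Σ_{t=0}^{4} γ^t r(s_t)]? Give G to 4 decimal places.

G = 11.5676

t=0: π = [0.0833, 0.1667, 0.1667, 0.0833, 0.0833, 0.4167], E[r] = 3.2500, γ^t·E[r] = 3.250000, running G = 3.250000
t=1: π = [0.2153, 0.2153, 0.1181, 0.1319, 0.1458, 0.1736], E[r] = 2.6389, γ^t·E[r] = 2.375000, running G = 5.625000
t=2: π = [0.1545, 0.1962, 0.1412, 0.1736, 0.1435, 0.1910], E[r] = 2.6898, γ^t·E[r] = 2.178750, running G = 7.803750
t=3: π = [0.1592, 0.2131, 0.1328, 0.1613, 0.1368, 0.1968], E[r] = 2.7219, γ^t·E[r] = 1.984289, running G = 9.788039
t=4: π = [0.1614, 0.2101, 0.1323, 0.1618, 0.1373, 0.1970], E[r] = 2.7123, γ^t·E[r] = 1.779535, running G = 11.567574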